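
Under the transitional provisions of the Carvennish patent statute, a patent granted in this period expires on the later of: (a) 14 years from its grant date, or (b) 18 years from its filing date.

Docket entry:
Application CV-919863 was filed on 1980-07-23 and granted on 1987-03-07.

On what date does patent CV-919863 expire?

2001-03-07

(a) grant + 14 years → 7 March 2001.
(b) filing + 18 years → 23 July 1998.
Later of the two: 7 March 2001.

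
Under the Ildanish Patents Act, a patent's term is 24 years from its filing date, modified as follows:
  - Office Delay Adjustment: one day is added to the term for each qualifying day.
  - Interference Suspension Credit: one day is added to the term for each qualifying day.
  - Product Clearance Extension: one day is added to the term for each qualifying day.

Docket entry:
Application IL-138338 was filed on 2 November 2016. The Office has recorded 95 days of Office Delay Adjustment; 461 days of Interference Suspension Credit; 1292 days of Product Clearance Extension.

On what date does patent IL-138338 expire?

2045-11-24

Base term: filing date + 24 years → 2 November 2040.
Office Delay Adjustment: +95 days → 5 February 2041.
Interference Suspension Credit: +461 days → 12 May 2042.
Product Clearance Extension: +1292 days → 24 November 2045.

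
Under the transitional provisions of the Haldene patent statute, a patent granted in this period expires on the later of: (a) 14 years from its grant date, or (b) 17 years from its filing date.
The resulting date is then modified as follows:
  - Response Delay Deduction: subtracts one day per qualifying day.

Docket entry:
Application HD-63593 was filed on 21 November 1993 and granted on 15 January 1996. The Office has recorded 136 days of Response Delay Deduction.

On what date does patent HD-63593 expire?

(a) grant + 14 years → 15 January 2010.
(b) filing + 17 years → 21 November 2010.
Later of the two: 21 November 2010.
Response Delay Deduction: −136 days → 8 July 2010.

July 8, 2010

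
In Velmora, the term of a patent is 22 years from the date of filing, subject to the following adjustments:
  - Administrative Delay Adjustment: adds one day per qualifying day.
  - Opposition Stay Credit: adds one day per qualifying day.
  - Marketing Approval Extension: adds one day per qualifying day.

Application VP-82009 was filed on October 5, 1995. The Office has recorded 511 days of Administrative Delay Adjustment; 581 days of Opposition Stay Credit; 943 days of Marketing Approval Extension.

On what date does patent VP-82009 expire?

May 2, 2023

Base term: filing date + 22 years → 5 October 2017.
Administrative Delay Adjustment: +511 days → 28 February 2019.
Opposition Stay Credit: +581 days → 1 October 2020.
Marketing Approval Extension: +943 days → 2 May 2023.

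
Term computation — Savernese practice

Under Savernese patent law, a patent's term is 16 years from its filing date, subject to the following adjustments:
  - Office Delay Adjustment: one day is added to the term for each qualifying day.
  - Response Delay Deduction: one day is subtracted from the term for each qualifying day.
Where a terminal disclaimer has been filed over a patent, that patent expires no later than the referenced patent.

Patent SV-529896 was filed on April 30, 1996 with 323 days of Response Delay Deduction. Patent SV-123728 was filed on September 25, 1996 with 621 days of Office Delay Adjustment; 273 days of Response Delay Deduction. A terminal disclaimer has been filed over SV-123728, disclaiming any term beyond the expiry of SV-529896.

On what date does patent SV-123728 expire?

2011-06-12

Natural term of SV-123728:
  Base: filing + 16 years → 25 September 2012.
  Office Delay Adjustment: +621 days → 8 June 2014.
  Response Delay Deduction: −273 days → 8 September 2013.
Expiry of referenced patent SV-529896:
  Base: filing + 16 years → 30 April 2012.
  Response Delay Deduction: −323 days → 12 June 2011.
Terminal disclaimer: SV-123728 expires on the earlier of 8 September 2013 and 12 June 2011.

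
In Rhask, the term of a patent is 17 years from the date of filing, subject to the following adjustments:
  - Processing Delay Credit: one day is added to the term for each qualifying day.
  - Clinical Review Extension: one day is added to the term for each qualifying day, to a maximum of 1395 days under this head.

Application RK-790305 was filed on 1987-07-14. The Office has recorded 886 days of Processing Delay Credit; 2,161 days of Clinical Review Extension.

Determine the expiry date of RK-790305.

Base term: filing date + 17 years → 14 July 2004.
Processing Delay Credit: +886 days → 17 December 2006.
Clinical Review Extension: 2161 days claimed exceeds the 1395-day cap, so +1395 days → 12 October 2010.

2010-10-12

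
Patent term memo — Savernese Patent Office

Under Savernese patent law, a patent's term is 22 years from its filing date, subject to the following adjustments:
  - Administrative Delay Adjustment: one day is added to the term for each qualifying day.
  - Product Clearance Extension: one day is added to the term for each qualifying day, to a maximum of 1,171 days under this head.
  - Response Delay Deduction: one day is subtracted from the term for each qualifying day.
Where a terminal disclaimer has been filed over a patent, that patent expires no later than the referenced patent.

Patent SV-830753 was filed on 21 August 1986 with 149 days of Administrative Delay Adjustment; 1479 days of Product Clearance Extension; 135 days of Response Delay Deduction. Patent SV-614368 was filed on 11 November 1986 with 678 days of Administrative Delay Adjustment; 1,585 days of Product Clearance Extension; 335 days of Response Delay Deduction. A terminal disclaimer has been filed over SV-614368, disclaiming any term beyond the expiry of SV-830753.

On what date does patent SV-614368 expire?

Natural term of SV-614368:
  Base: filing + 22 years → 11 November 2008.
  Administrative Delay Adjustment: +678 days → 20 September 2010.
  Product Clearance Extension: 1585 days claimed exceeds the 1171-day cap, so +1171 days → 4 December 2013.
  Response Delay Deduction: −335 days → 3 January 2013.
Expiry of referenced patent SV-830753:
  Base: filing + 22 years → 21 August 2008.
  Administrative Delay Adjustment: +149 days → 17 January 2009.
  Product Clearance Extension: 1479 days claimed exceeds the 1171-day cap, so +1171 days → 2 April 2012.
  Response Delay Deduction: −135 days → 19 November 2011.
Terminal disclaimer: SV-614368 expires on the earlier of 3 January 2013 and 19 November 2011.

November 19, 2011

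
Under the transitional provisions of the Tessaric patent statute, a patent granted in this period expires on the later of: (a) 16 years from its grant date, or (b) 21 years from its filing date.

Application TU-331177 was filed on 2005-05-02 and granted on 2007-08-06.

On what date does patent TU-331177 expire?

May 2, 2026

(a) grant + 16 years → 6 August 2023.
(b) filing + 21 years → 2 May 2026.
Later of the two: 2 May 2026.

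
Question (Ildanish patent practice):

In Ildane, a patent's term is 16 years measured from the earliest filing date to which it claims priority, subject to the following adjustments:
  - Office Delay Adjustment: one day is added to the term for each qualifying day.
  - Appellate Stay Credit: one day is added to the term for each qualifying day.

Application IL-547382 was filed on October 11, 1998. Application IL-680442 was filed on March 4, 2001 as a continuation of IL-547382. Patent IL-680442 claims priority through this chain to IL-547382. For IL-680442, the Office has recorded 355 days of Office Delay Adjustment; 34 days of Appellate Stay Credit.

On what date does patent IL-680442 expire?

Earliest priority filing: 11 October 1998.
Base term: 11 October 1998 + 16 years → 11 October 2014.
Office Delay Adjustment: +355 days → 1 October 2015.
Appellate Stay Credit: +34 days → 4 November 2015.

2015-11-04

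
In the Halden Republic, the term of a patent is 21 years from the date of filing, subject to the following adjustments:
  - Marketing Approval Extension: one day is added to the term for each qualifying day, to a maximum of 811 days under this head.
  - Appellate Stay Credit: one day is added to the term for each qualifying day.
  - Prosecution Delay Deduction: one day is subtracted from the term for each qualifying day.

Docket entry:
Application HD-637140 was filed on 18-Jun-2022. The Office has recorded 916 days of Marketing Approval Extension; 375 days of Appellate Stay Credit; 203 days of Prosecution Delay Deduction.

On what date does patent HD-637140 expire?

Base term: filing date + 21 years → 18 June 2043.
Marketing Approval Extension: 916 days claimed exceeds the 811-day cap, so +811 days → 6 September 2045.
Appellate Stay Credit: +375 days → 16 September 2046.
Prosecution Delay Deduction: −203 days → 25 February 2046.

February 25, 2046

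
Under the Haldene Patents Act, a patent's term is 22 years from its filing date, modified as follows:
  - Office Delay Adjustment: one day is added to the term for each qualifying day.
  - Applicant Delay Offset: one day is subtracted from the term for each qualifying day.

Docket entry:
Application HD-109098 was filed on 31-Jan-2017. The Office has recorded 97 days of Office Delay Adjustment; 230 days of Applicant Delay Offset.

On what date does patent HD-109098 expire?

Base term: filing date + 22 years → 31 January 2039.
Office Delay Adjustment: +97 days → 8 May 2039.
Applicant Delay Offset: −230 days → 20 September 2038.

September 20, 2038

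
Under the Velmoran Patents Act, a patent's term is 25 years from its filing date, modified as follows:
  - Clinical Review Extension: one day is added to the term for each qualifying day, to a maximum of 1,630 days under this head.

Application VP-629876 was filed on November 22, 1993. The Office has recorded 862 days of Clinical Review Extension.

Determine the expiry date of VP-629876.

Base term: filing date + 25 years → 22 November 2018.
Clinical Review Extension: 862 days (within the 1630-day cap) → +862 days → 2 April 2021.

2021-04-02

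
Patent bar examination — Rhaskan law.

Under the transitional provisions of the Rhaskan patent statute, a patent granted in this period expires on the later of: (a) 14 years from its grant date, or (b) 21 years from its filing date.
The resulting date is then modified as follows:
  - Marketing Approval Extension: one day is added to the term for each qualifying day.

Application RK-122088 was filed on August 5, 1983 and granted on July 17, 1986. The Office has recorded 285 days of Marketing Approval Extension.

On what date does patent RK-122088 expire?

(a) grant + 14 years → 17 July 2000.
(b) filing + 21 years → 5 August 2004.
Later of the two: 5 August 2004.
Marketing Approval Extension: +285 days → 17 May 2005.

May 17, 2005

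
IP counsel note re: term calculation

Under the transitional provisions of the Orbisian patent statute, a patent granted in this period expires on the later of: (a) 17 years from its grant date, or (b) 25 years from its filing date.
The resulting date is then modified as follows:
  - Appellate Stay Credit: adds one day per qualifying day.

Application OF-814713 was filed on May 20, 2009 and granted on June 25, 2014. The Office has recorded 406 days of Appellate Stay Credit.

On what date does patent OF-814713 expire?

June 30, 2035

(a) grant + 17 years → 25 June 2031.
(b) filing + 25 years → 20 May 2034.
Later of the two: 20 May 2034.
Appellate Stay Credit: +406 days → 30 June 2035.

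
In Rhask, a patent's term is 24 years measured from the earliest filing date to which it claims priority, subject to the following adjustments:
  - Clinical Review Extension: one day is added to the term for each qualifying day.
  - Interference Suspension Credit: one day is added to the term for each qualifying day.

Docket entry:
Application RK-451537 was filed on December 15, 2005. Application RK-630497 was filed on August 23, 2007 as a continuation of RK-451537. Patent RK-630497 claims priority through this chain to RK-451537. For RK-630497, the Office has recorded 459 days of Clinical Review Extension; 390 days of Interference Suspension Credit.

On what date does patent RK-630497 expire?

Earliest priority filing: 15 December 2005.
Base term: 15 December 2005 + 24 years → 15 December 2029.
Clinical Review Extension: +459 days → 19 March 2031.
Interference Suspension Credit: +390 days → 12 April 2032.

April 12, 2032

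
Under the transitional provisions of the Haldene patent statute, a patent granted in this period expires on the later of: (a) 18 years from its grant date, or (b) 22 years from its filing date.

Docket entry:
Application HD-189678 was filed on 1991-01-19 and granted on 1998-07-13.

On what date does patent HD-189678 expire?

(a) grant + 18 years → 13 July 2016.
(b) filing + 22 years → 19 January 2013.
Later of the two: 13 July 2016.

2016-07-13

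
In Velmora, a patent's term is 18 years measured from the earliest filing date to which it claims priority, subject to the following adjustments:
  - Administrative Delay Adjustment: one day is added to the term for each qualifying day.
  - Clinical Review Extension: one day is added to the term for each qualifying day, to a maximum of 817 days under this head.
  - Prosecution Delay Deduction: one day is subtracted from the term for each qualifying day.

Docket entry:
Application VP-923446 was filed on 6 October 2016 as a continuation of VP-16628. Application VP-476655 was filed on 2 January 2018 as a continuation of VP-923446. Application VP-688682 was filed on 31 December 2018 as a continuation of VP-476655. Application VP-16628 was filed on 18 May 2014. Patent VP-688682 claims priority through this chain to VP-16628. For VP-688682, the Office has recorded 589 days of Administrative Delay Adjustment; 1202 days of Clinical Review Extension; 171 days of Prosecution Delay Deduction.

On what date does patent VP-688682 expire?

October 5, 2035

Earliest priority filing: 18 May 2014.
Base term: 18 May 2014 + 18 years → 18 May 2032.
Administrative Delay Adjustment: +589 days → 28 December 2033.
Clinical Review Extension: 1202 days claimed exceeds the 817-day cap, so +817 days → 24 March 2036.
Prosecution Delay Deduction: −171 days → 5 October 2035.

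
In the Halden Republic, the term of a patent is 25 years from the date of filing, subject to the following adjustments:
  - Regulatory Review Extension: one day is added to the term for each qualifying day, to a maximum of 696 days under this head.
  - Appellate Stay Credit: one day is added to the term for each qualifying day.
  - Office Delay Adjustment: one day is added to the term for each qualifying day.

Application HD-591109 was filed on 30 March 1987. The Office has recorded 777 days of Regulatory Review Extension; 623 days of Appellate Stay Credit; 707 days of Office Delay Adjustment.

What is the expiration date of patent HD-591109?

Base term: filing date + 25 years → 30 March 2012.
Regulatory Review Extension: 777 days claimed exceeds the 696-day cap, so +696 days → 24 February 2014.
Appellate Stay Credit: +623 days → 9 November 2015.
Office Delay Adjustment: +707 days → 16 October 2017.

October 16, 2017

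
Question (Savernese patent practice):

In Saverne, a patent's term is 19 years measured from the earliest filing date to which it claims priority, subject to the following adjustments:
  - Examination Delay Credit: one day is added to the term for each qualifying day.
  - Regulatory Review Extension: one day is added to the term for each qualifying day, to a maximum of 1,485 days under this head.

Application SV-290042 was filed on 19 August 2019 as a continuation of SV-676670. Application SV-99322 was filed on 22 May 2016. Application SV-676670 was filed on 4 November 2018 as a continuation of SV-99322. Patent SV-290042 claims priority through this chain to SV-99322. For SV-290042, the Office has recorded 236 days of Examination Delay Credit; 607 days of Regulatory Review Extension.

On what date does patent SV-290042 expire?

September 11, 2037

Earliest priority filing: 22 May 2016.
Base term: 22 May 2016 + 19 years → 22 May 2035.
Examination Delay Credit: +236 days → 13 January 2036.
Regulatory Review Extension: 607 days (within the 1485-day cap) → +607 days → 11 September 2037.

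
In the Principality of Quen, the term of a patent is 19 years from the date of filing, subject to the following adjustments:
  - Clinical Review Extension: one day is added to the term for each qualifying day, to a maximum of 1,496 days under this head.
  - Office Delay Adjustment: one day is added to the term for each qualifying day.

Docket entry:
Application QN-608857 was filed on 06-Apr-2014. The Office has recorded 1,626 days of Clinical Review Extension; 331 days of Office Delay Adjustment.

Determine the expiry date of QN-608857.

Base term: filing date + 19 years → 6 April 2033.
Clinical Review Extension: 1626 days claimed exceeds the 1496-day cap, so +1496 days → 11 May 2037.
Office Delay Adjustment: +331 days → 7 April 2038.

April 7, 2038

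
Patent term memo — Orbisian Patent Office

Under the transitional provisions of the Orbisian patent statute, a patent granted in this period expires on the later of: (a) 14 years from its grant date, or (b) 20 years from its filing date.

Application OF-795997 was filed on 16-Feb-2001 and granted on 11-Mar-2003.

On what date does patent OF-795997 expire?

February 16, 2021

(a) grant + 14 years → 11 March 2017.
(b) filing + 20 years → 16 February 2021.
Later of the two: 16 February 2021.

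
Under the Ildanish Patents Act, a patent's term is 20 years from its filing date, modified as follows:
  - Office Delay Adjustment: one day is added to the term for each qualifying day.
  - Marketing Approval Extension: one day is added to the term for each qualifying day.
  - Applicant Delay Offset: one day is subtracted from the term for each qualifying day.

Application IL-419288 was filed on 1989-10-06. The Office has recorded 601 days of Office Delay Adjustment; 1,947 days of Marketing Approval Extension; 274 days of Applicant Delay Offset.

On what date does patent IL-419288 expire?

Base term: filing date + 20 years → 6 October 2009.
Office Delay Adjustment: +601 days → 30 May 2011.
Marketing Approval Extension: +1947 days → 27 September 2016.
Applicant Delay Offset: −274 days → 28 December 2015.

December 28, 2015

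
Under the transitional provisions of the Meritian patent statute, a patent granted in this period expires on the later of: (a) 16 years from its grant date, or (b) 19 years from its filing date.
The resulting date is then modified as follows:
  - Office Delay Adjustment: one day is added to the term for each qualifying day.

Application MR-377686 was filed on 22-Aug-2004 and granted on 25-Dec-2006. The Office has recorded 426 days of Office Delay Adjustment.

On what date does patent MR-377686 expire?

2024-10-21

(a) grant + 16 years → 25 December 2022.
(b) filing + 19 years → 22 August 2023.
Later of the two: 22 August 2023.
Office Delay Adjustment: +426 days → 21 October 2024.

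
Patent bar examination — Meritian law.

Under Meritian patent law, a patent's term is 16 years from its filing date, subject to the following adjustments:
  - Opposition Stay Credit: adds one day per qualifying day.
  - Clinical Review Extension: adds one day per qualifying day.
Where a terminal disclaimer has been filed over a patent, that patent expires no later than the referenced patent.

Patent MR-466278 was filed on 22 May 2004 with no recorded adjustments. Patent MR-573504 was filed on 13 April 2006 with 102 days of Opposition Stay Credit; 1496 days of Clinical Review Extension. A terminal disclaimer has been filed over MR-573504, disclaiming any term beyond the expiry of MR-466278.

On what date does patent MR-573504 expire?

Natural term of MR-573504:
  Base: filing + 16 years → 13 April 2022.
  Opposition Stay Credit: +102 days → 24 July 2022.
  Clinical Review Extension: +1496 days → 28 August 2026.
Expiry of referenced patent MR-466278:
  Base: filing + 16 years → 22 May 2020.
Terminal disclaimer: MR-573504 expires on the earlier of 28 August 2026 and 22 May 2020.

May 22, 2020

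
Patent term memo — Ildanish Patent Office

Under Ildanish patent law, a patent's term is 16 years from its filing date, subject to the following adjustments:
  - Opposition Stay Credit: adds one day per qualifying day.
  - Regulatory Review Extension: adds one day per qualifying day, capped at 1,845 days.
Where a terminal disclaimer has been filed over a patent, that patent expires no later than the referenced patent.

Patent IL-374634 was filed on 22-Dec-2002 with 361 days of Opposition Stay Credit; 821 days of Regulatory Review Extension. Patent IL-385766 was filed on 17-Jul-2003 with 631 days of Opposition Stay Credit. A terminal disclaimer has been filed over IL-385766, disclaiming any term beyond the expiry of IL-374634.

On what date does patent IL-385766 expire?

April 8, 2021

Natural term of IL-385766:
  Base: filing + 16 years → 17 July 2019.
  Opposition Stay Credit: +631 days → 8 April 2021.
Expiry of referenced patent IL-374634:
  Base: filing + 16 years → 22 December 2018.
  Opposition Stay Credit: +361 days → 18 December 2019.
  Regulatory Review Extension: 821 days (within the 1845-day cap) → +821 days → 18 March 2022.
Terminal disclaimer: IL-385766 expires on the earlier of 8 April 2021 and 18 March 2022.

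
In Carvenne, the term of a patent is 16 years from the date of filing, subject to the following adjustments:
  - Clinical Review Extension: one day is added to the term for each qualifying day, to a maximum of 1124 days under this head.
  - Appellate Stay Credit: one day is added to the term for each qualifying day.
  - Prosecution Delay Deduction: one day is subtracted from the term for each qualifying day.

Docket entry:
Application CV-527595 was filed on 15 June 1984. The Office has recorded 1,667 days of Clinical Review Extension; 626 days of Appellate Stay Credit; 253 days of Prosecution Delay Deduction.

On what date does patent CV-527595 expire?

Base term: filing date + 16 years → 15 June 2000.
Clinical Review Extension: 1667 days claimed exceeds the 1124-day cap, so +1124 days → 14 July 2003.
Appellate Stay Credit: +626 days → 31 March 2005.
Prosecution Delay Deduction: −253 days → 21 July 2004.

July 21, 2004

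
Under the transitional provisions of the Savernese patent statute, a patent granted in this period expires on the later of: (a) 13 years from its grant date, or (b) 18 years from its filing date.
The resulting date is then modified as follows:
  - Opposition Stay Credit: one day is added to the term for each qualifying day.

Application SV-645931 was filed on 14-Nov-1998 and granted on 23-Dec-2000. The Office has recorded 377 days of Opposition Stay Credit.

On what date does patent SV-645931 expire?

November 26, 2017

(a) grant + 13 years → 23 December 2013.
(b) filing + 18 years → 14 November 2016.
Later of the two: 14 November 2016.
Opposition Stay Credit: +377 days → 26 November 2017.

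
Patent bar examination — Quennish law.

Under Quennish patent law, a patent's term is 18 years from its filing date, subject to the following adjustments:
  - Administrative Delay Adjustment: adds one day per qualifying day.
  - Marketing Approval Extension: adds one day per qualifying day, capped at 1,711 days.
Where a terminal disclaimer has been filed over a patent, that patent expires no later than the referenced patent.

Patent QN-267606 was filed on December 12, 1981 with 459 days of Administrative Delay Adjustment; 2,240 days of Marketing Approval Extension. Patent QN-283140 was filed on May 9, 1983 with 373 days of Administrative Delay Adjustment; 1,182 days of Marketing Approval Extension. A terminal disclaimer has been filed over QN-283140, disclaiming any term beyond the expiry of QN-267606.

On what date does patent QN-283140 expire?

Natural term of QN-283140:
  Base: filing + 18 years → 9 May 2001.
  Administrative Delay Adjustment: +373 days → 17 May 2002.
  Marketing Approval Extension: 1182 days (within the 1711-day cap) → +1182 days → 11 August 2005.
Expiry of referenced patent QN-267606:
  Base: filing + 18 years → 12 December 1999.
  Administrative Delay Adjustment: +459 days → 15 March 2001.
  Marketing Approval Extension: 2240 days claimed exceeds the 1711-day cap, so +1711 days → 20 November 2005.
Terminal disclaimer: QN-283140 expires on the earlier of 11 August 2005 and 20 November 2005.

August 11, 2005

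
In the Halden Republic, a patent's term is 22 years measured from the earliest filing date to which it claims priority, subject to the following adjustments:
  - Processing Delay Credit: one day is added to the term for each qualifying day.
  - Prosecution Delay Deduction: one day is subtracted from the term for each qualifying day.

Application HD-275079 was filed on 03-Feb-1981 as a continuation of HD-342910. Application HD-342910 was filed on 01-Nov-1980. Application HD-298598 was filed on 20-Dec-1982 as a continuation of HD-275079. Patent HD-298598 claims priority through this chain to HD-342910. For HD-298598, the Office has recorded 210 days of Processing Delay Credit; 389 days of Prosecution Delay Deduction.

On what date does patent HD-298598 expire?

May 6, 2002

Earliest priority filing: 1 November 1980.
Base term: 1 November 1980 + 22 years → 1 November 2002.
Processing Delay Credit: +210 days → 30 May 2003.
Prosecution Delay Deduction: −389 days → 6 May 2002.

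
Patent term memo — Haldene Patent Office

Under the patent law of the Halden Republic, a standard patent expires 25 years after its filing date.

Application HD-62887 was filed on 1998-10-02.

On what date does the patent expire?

Filing date + 25 years → 2 October 2023.

October 2, 2023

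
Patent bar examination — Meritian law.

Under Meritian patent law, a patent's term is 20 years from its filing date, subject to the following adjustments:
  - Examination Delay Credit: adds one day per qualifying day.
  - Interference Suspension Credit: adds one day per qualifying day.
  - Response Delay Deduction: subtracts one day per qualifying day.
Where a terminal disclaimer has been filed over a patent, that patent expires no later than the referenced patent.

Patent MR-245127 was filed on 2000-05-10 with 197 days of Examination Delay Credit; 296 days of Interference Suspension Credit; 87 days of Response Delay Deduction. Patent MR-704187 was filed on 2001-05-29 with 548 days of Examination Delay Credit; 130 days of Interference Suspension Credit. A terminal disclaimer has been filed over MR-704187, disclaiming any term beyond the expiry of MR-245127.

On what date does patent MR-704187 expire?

2021-06-20

Natural term of MR-704187:
  Base: filing + 20 years → 29 May 2021.
  Examination Delay Credit: +548 days → 28 November 2022.
  Interference Suspension Credit: +130 days → 7 April 2023.
Expiry of referenced patent MR-245127:
  Base: filing + 20 years → 10 May 2020.
  Examination Delay Credit: +197 days → 23 November 2020.
  Interference Suspension Credit: +296 days → 15 September 2021.
  Response Delay Deduction: −87 days → 20 June 2021.
Terminal disclaimer: MR-704187 expires on the earlier of 7 April 2023 and 20 June 2021.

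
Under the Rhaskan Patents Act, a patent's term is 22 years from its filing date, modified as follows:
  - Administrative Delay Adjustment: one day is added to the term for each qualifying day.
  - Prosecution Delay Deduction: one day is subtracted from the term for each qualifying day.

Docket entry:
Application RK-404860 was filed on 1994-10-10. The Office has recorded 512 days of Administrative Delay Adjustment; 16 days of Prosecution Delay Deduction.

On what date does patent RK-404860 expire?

2018-02-18

Base term: filing date + 22 years → 10 October 2016.
Administrative Delay Adjustment: +512 days → 6 March 2018.
Prosecution Delay Deduction: −16 days → 18 February 2018.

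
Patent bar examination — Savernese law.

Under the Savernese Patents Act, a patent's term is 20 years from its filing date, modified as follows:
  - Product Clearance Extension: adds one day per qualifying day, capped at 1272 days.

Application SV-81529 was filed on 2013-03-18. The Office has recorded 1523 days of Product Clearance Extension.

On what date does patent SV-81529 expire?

Base term: filing date + 20 years → 18 March 2033.
Product Clearance Extension: 1523 days claimed exceeds the 1272-day cap, so +1272 days → 10 September 2036.

2036-09-10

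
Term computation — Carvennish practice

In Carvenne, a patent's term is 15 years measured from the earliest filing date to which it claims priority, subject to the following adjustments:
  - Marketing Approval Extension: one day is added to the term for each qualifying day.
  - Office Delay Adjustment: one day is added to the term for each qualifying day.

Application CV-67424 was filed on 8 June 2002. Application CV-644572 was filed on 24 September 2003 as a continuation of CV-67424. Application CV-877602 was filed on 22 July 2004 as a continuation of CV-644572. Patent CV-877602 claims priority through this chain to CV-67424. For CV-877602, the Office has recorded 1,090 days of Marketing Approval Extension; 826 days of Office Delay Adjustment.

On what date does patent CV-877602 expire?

September 6, 2022

Earliest priority filing: 8 June 2002.
Base term: 8 June 2002 + 15 years → 8 June 2017.
Marketing Approval Extension: +1090 days → 2 June 2020.
Office Delay Adjustment: +826 days → 6 September 2022.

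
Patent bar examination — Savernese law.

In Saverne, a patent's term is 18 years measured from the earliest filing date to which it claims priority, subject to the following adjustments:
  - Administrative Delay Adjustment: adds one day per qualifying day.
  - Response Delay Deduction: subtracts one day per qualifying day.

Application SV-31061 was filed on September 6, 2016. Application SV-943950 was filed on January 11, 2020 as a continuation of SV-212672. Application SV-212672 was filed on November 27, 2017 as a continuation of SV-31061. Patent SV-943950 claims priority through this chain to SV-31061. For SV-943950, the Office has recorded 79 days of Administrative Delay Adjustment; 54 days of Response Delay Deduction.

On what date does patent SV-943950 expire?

2034-10-01

Earliest priority filing: 6 September 2016.
Base term: 6 September 2016 + 18 years → 6 September 2034.
Administrative Delay Adjustment: +79 days → 24 November 2034.
Response Delay Deduction: −54 days → 1 October 2034.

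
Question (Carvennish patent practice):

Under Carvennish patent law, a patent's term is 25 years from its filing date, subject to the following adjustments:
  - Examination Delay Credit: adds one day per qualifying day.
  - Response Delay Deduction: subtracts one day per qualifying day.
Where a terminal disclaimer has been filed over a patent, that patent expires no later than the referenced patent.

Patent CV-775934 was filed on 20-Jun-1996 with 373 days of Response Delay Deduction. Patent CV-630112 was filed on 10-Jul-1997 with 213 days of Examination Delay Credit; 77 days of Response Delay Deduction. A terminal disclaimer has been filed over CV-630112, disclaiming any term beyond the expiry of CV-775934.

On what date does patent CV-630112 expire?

June 12, 2020

Natural term of CV-630112:
  Base: filing + 25 years → 10 July 2022.
  Examination Delay Credit: +213 days → 8 February 2023.
  Response Delay Deduction: −77 days → 23 November 2022.
Expiry of referenced patent CV-775934:
  Base: filing + 25 years → 20 June 2021.
  Response Delay Deduction: −373 days → 12 June 2020.
Terminal disclaimer: CV-630112 expires on the earlier of 23 November 2022 and 12 June 2020.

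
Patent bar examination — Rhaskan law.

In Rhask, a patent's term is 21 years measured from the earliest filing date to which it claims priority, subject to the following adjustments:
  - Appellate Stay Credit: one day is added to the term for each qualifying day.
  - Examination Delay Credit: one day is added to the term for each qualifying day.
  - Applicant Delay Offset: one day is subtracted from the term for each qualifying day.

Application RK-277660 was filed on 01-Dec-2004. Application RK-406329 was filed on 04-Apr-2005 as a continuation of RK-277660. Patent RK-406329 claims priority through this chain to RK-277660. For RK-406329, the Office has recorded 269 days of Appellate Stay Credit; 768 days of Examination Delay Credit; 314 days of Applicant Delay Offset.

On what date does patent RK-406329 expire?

Earliest priority filing: 1 December 2004.
Base term: 1 December 2004 + 21 years → 1 December 2025.
Appellate Stay Credit: +269 days → 27 August 2026.
Examination Delay Credit: +768 days → 3 October 2028.
Applicant Delay Offset: −314 days → 24 November 2027.

2027-11-24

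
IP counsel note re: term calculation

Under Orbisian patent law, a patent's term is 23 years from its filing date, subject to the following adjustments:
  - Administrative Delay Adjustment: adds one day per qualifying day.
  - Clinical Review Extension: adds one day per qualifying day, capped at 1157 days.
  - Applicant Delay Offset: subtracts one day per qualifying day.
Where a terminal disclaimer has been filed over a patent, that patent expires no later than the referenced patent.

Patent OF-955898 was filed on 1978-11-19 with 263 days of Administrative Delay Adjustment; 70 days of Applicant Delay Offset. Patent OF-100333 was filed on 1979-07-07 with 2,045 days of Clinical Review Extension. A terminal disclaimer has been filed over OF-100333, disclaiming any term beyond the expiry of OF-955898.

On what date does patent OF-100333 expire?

Natural term of OF-100333:
  Base: filing + 23 years → 7 July 2002.
  Clinical Review Extension: 2045 days claimed exceeds the 1157-day cap, so +1157 days → 6 September 2005.
Expiry of referenced patent OF-955898:
  Base: filing + 23 years → 19 November 2001.
  Administrative Delay Adjustment: +263 days → 9 August 2002.
  Applicant Delay Offset: −70 days → 31 May 2002.
Terminal disclaimer: OF-100333 expires on the earlier of 6 September 2005 and 31 May 2002.

2002-05-31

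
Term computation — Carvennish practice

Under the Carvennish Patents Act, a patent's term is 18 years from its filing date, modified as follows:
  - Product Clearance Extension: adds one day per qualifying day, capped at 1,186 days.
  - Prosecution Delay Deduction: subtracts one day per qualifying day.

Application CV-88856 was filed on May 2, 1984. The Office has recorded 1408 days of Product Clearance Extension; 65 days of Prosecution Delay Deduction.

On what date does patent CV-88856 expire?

May 27, 2005

Base term: filing date + 18 years → 2 May 2002.
Product Clearance Extension: 1408 days claimed exceeds the 1186-day cap, so +1186 days → 31 July 2005.
Prosecution Delay Deduction: −65 days → 27 May 2005.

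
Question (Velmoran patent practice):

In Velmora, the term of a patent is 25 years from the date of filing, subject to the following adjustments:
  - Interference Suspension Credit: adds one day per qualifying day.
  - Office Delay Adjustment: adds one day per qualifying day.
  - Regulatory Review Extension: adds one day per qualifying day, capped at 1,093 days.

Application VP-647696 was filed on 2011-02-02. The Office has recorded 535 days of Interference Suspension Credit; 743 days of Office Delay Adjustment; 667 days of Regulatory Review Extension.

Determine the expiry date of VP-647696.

Base term: filing date + 25 years → 2 February 2036.
Interference Suspension Credit: +535 days → 21 July 2037.
Office Delay Adjustment: +743 days → 3 August 2039.
Regulatory Review Extension: 667 days (within the 1093-day cap) → +667 days → 31 May 2041.

May 31, 2041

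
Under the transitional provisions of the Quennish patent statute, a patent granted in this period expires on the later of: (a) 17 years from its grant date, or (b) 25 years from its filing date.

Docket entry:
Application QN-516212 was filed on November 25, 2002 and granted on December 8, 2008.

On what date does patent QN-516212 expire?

(a) grant + 17 years → 8 December 2025.
(b) filing + 25 years → 25 November 2027.
Later of the two: 25 November 2027.

2027-11-25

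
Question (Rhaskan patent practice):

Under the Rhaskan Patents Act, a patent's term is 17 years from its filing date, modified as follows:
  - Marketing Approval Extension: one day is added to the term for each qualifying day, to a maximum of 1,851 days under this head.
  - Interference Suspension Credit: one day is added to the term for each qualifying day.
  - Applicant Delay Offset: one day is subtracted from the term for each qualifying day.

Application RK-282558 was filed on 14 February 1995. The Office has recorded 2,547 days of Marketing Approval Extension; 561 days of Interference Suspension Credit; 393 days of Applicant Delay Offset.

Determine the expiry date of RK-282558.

August 25, 2017

Base term: filing date + 17 years → 14 February 2012.
Marketing Approval Extension: 2547 days claimed exceeds the 1851-day cap, so +1851 days → 10 March 2017.
Interference Suspension Credit: +561 days → 22 September 2018.
Applicant Delay Offset: −393 days → 25 August 2017.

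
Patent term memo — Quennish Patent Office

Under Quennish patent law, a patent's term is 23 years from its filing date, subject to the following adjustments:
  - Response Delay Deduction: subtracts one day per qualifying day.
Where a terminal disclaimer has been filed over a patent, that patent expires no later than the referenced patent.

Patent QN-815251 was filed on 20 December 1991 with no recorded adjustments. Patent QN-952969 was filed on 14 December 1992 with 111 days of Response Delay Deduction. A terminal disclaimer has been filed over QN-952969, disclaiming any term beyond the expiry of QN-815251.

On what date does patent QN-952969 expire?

Natural term of QN-952969:
  Base: filing + 23 years → 14 December 2015.
  Response Delay Deduction: −111 days → 25 August 2015.
Expiry of referenced patent QN-815251:
  Base: filing + 23 years → 20 December 2014.
Terminal disclaimer: QN-952969 expires on the earlier of 25 August 2015 and 20 December 2014.

December 20, 2014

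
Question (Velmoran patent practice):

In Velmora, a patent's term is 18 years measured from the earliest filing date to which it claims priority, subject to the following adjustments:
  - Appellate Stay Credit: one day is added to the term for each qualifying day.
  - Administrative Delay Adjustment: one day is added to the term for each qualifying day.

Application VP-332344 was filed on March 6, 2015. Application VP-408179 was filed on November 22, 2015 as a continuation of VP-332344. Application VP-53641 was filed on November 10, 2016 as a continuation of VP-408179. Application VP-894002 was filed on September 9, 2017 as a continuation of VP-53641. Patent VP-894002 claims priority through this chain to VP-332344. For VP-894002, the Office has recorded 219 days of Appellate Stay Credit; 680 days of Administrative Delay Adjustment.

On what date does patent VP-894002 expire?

Earliest priority filing: 6 March 2015.
Base term: 6 March 2015 + 18 years → 6 March 2033.
Appellate Stay Credit: +219 days → 11 October 2033.
Administrative Delay Adjustment: +680 days → 22 August 2035.

2035-08-22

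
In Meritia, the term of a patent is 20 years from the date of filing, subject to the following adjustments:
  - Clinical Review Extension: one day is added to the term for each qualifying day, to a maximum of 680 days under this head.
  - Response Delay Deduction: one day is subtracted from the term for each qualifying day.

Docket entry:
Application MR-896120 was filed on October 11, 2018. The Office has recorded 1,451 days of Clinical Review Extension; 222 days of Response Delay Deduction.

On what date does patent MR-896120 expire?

Base term: filing date + 20 years → 11 October 2038.
Clinical Review Extension: 1451 days claimed exceeds the 680-day cap, so +680 days → 21 August 2040.
Response Delay Deduction: −222 days → 12 January 2040.

2040-01-12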